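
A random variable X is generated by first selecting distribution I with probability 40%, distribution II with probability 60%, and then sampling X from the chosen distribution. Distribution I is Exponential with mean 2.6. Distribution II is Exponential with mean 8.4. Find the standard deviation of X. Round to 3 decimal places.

Per component, I: μ=2.6, E[X²]=13.52; II: μ=8.4, E[X²]=141.12.
E[X] = 0.4·2.6 + 0.6·8.4 = 6.08.
E[X²] = 0.4·13.52 + 0.6·141.12 = 90.08.
Var(X) = E[X²] − (E[X])² = 90.08 − 36.9664 = 53.1136.
SD(X) = √53.1136 = 7.28791.

7.288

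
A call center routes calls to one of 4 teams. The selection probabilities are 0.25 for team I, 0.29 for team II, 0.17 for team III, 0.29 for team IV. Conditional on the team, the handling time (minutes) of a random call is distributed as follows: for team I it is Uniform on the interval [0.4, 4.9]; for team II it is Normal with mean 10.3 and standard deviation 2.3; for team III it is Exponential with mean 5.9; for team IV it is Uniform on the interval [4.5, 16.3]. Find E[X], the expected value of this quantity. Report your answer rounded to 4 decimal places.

7.6685

Component means — I: 2.65; II: 10.3; III: 5.9; IV: 10.4.
E[X] = 0.25·2.65 + 0.29·10.3 + 0.17·5.9 + 0.29·10.4 = 7.6685.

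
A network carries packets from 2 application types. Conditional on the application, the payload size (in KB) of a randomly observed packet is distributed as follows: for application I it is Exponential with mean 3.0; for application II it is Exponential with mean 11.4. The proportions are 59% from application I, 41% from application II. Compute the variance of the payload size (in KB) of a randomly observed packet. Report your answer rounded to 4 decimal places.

Per component, I: μ=3, E[X²]=18; II: μ=11.4, E[X²]=259.92.
E[X] = 0.59·3 + 0.41·11.4 = 6.444.
E[X²] = 0.59·18 + 0.41·259.92 = 117.187.
Var(X) = E[X²] − (E[X])² = 117.187 − 41.5251 = 75.6621.

75.6621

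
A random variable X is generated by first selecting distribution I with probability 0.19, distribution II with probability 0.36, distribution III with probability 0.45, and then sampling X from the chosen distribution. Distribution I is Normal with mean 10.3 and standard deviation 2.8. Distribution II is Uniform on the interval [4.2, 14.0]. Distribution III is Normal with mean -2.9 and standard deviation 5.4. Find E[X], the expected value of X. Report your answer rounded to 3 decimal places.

3.928

Component means — I: 10.3; II: 9.1; III: -2.9.
E[X] = 0.19·10.3 + 0.36·9.1 + 0.45·-2.9 = 3.928.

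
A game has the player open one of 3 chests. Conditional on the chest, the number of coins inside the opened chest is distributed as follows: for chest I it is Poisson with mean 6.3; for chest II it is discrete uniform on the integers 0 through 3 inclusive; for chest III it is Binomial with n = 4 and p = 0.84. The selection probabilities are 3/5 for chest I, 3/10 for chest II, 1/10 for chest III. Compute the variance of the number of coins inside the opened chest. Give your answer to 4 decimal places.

Per component, I: μ=6.3, E[X²]=45.99; II: μ=1.5, E[X²]=3.5; III: μ=3.36, E[X²]=11.8272.
E[X] = 0.6·6.3 + 0.3·1.5 + 0.1·3.36 = 4.566.
E[X²] = 0.6·45.99 + 0.3·3.5 + 0.1·11.8272 = 29.8267.
Var(X) = E[X²] − (E[X])² = 29.8267 − 20.8484 = 8.97836.

8.9784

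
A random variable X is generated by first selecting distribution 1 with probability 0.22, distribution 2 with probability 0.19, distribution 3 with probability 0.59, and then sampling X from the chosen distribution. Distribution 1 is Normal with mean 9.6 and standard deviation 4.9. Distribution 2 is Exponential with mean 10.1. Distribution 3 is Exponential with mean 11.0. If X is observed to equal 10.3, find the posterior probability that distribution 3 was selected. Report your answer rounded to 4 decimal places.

Likelihoods f(10.3 | ·): 1: 0.0805902; 2: 0.0357095; 3: 0.035641.
Posterior ∝ prior × likelihood. Numerator for 3: 0.59·0.035641 = 0.0210282.
Normalizing constant: 0.22·0.0805902 + 0.19·0.0357095 + 0.59·0.035641 = 0.0455428.
P(3 | observation) = 0.0210282 / 0.0455428 = 0.461723.

0.4617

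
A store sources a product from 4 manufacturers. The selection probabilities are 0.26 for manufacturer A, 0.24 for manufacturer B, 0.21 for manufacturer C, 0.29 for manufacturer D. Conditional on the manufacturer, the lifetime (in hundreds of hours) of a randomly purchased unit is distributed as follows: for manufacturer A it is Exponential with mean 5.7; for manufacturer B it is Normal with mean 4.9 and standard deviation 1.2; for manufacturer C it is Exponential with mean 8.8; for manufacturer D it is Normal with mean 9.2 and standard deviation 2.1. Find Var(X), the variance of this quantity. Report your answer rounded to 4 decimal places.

29.8858

Per component, A: μ=5.7, E[X²]=64.98; B: μ=4.9, E[X²]=25.45; C: μ=8.8, E[X²]=154.88; D: μ=9.2, E[X²]=89.05.
E[X] = 0.26·5.7 + 0.24·4.9 + 0.21·8.8 + 0.29·9.2 = 7.174.
E[X²] = 0.26·64.98 + 0.24·25.45 + 0.21·154.88 + 0.29·89.05 = 81.3521.
Var(X) = E[X²] − (E[X])² = 81.3521 − 51.4663 = 29.8858.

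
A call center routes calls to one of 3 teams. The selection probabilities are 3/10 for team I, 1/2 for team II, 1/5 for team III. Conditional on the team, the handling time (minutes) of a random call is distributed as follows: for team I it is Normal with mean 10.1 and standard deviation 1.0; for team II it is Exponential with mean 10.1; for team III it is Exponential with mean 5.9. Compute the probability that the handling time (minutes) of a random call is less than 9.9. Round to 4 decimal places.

0.6013

Conditional on each team, P(X < 9.9): I: 0.42074; II: 0.624763; III: 0.813247.
By total probability, P(X < 9.9) = 0.3·0.42074 + 0.5·0.624763 + 0.2·0.813247 = 0.601253.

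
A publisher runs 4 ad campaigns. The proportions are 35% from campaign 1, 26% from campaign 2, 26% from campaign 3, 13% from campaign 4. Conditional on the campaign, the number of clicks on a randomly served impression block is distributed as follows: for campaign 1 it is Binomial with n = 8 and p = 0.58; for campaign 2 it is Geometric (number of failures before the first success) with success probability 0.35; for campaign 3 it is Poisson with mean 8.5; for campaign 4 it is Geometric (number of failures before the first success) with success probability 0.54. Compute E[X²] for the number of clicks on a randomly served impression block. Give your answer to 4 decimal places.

31.7882

For each component E[X²] = Var + (mean)², giving 1: 23.4784; 2: 8.7551; 3: 80.75; 4: 2.30316.
Overall E[X²] = 0.35·23.4784 + 0.26·8.7551 + 0.26·80.75 + 0.13·2.30316 = 31.7882.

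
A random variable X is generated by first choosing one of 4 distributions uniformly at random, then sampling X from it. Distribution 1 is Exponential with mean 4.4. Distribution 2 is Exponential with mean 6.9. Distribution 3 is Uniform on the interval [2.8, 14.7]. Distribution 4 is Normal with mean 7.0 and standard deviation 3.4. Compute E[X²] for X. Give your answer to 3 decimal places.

70.716

For each component E[X²] = Var + (mean)², giving 1: 38.72; 2: 95.22; 3: 88.3633; 4: 60.56.
Overall E[X²] = 0.25·38.72 + 0.25·95.22 + 0.25·88.3633 + 0.25·60.56 = 70.7158.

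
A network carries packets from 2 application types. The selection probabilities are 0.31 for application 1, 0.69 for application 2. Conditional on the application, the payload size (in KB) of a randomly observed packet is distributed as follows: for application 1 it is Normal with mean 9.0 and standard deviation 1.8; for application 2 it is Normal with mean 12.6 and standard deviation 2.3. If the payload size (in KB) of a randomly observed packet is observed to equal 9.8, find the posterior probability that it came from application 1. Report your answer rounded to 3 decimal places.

Likelihoods f(9.8 | ·): 1: 0.200791; 2: 0.0826725.
Posterior ∝ prior × likelihood. Numerator for 1: 0.31·0.200791 = 0.0622452.
Normalizing constant: 0.31·0.200791 + 0.69·0.0826725 = 0.119289.
P(1 | observation) = 0.0622452 / 0.119289 = 0.521801.

0.522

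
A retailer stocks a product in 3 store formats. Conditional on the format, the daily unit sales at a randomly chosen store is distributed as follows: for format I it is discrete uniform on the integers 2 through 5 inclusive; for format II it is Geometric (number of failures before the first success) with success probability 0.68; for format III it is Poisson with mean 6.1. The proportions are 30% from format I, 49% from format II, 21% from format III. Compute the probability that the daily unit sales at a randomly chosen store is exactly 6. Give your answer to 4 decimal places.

0.0341

Conditional on each format, P(X = 6): I: 0; II: 0.000730144; III: 0.160491.
By total probability, P(X = 6) = 0.3·0 + 0.49·0.000730144 + 0.21·0.160491 = 0.0340608.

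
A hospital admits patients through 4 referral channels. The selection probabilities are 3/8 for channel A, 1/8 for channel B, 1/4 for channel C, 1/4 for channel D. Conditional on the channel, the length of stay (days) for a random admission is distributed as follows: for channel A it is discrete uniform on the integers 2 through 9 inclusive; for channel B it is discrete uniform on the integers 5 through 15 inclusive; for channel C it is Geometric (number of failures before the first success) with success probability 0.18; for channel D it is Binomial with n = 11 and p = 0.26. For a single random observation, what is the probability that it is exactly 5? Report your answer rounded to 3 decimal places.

Conditional on each channel, P(X = 5): A: 0.125; B: 0.0909091; C: 0.0667332; D: 0.0901362.
By total probability, P(X = 5) = 0.375·0.125 + 0.125·0.0909091 + 0.25·0.0667332 + 0.25·0.0901362 = 0.097456.

0.097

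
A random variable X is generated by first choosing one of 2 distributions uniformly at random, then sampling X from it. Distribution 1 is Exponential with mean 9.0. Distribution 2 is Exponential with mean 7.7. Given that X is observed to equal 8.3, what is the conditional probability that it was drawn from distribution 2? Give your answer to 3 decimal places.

Likelihoods f(8.3 | ·): 1: 0.0441816; 2: 0.0441951.
Posterior ∝ prior × likelihood. Numerator for 2: 0.5·0.0441951 = 0.0220975.
Normalizing constant: 0.5·0.0441816 + 0.5·0.0441951 = 0.0441883.
P(2 | observation) = 0.0220975 / 0.0441883 = 0.500076.

0.500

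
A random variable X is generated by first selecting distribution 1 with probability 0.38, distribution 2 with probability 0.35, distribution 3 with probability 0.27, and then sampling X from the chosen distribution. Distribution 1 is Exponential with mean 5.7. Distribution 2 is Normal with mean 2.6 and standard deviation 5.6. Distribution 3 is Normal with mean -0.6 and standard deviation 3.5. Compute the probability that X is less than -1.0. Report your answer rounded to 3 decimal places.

0.214

Conditional on each component, P(X < -1.0): 1: 0; 2: 0.260158; 3: 0.454506.
By total probability, P(X < -1.0) = 0.38·0 + 0.35·0.260158 + 0.27·0.454506 = 0.213772.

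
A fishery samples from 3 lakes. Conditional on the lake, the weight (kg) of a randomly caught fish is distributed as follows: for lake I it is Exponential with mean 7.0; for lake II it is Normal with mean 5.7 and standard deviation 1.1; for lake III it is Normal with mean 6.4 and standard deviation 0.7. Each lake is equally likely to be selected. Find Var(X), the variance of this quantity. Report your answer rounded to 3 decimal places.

Per component, I: μ=7, E[X²]=98; II: μ=5.7, E[X²]=33.7; III: μ=6.4, E[X²]=41.45.
E[X] = 0.333333·7 + 0.333333·5.7 + 0.333333·6.4 = 6.36667.
E[X²] = 0.333333·98 + 0.333333·33.7 + 0.333333·41.45 = 57.7167.
Var(X) = E[X²] − (E[X])² = 57.7167 − 40.5344 = 17.1822.

17.182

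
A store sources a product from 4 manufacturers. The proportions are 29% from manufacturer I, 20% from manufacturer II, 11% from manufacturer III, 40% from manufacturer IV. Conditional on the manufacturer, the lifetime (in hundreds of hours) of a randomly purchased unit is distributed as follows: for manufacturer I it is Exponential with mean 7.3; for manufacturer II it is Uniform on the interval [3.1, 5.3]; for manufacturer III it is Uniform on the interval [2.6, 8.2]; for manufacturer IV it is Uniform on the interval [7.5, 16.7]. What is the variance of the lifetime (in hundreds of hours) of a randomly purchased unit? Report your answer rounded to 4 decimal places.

28.9884

Per component, I: μ=7.3, E[X²]=106.58; II: μ=4.2, E[X²]=18.0433; III: μ=5.4, E[X²]=31.7733; IV: μ=12.1, E[X²]=153.463.
E[X] = 0.29·7.3 + 0.2·4.2 + 0.11·5.4 + 0.4·12.1 = 8.391.
E[X²] = 0.29·106.58 + 0.2·18.0433 + 0.11·31.7733 + 0.4·153.463 = 99.3973.
Var(X) = E[X²] − (E[X])² = 99.3973 − 70.4089 = 28.9884.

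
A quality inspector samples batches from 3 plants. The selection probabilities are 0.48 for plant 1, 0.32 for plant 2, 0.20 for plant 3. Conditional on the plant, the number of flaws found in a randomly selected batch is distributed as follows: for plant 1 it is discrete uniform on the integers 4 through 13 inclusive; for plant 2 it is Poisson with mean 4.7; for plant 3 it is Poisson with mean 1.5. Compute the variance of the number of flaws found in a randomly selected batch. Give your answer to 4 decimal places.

13.3413

Per component, 1: μ=8.5, E[X²]=80.5; 2: μ=4.7, E[X²]=26.79; 3: μ=1.5, E[X²]=3.75.
E[X] = 0.48·8.5 + 0.32·4.7 + 0.2·1.5 = 5.884.
E[X²] = 0.48·80.5 + 0.32·26.79 + 0.2·3.75 = 47.9628.
Var(X) = E[X²] − (E[X])² = 47.9628 − 34.6215 = 13.3413.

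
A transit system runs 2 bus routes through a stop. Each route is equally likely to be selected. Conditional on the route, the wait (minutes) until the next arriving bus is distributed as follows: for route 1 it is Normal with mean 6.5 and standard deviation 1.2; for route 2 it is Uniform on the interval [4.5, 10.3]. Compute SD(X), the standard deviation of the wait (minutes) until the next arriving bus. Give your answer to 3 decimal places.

Per component, 1: μ=6.5, E[X²]=43.69; 2: μ=7.4, E[X²]=57.5633.
E[X] = 0.5·6.5 + 0.5·7.4 = 6.95.
E[X²] = 0.5·43.69 + 0.5·57.5633 = 50.6267.
Var(X) = E[X²] − (E[X])² = 50.6267 − 48.3025 = 2.32417.
SD(X) = √2.32417 = 1.52452.

1.525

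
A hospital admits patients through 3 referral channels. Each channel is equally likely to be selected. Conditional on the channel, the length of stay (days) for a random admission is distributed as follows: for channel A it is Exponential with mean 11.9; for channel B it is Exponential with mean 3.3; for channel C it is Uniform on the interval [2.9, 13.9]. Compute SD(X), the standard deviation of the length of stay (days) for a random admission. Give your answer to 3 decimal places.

Per component, A: μ=11.9, E[X²]=283.22; B: μ=3.3, E[X²]=21.78; C: μ=8.4, E[X²]=80.6433.
E[X] = 0.333333·11.9 + 0.333333·3.3 + 0.333333·8.4 = 7.86667.
E[X²] = 0.333333·283.22 + 0.333333·21.78 + 0.333333·80.6433 = 128.548.
Var(X) = E[X²] − (E[X])² = 128.548 − 61.8844 = 66.6633.
SD(X) = √66.6633 = 8.16476.

8.165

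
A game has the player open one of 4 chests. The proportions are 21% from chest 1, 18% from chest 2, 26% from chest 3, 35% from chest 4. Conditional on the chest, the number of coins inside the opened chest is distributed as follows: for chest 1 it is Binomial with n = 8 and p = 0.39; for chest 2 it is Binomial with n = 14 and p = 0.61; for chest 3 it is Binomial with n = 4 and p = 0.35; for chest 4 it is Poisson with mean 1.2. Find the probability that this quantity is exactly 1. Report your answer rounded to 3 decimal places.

0.247

Conditional on each chest, P(X = 1): 1: 0.0980536; 2: 4.1238e-05; 3: 0.384475; 4: 0.361433.
By total probability, P(X = 1) = 0.21·0.0980536 + 0.18·4.1238e-05 + 0.26·0.384475 + 0.35·0.361433 = 0.247064.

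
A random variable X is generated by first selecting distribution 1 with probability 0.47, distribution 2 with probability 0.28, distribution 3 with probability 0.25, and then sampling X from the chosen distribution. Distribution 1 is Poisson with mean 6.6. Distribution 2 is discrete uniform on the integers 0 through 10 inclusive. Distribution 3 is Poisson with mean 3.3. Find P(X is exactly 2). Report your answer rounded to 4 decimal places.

Conditional on each component, P(X = 2): 1: 0.0296288; 2: 0.0909091; 3: 0.200829.
By total probability, P(X = 2) = 0.47·0.0296288 + 0.28·0.0909091 + 0.25·0.200829 = 0.0895873.

0.0896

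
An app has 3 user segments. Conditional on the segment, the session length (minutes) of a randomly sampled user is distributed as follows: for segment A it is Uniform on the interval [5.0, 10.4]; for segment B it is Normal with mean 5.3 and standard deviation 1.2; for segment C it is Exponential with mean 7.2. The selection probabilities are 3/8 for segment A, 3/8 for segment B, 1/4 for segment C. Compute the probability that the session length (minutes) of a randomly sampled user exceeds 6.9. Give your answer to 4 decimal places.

0.3731

Conditional on each segment, P(X > 6.9): A: 0.648148; B: 0.0912112; C: 0.383532.
By total probability, P(X > 6.9) = 0.375·0.648148 + 0.375·0.0912112 + 0.25·0.383532 = 0.373143.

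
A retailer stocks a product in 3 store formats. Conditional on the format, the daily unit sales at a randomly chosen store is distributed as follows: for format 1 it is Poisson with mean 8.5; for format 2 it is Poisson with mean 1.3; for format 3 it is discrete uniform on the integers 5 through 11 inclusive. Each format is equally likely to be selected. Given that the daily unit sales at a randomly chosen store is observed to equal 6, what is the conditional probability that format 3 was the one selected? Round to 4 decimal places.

0.5686

Likelihoods P(X=6 | ·): 1: 0.106581; 2: 0.00182703; 3: 0.142857.
Posterior ∝ prior × likelihood. Numerator for 3: 0.333333·0.142857 = 0.047619.
Normalizing constant: 0.333333·0.106581 + 0.333333·0.00182703 + 0.333333·0.142857 = 0.0837549.
P(3 | observation) = 0.047619 / 0.0837549 = 0.568552.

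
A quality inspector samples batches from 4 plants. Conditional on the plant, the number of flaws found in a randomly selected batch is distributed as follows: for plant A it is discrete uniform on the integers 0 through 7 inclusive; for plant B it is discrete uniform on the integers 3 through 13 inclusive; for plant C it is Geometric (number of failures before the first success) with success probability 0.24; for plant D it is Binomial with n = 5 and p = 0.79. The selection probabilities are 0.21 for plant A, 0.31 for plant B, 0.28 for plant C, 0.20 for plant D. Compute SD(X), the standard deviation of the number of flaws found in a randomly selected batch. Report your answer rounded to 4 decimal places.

3.5320

Per component, A: μ=3.5, E[X²]=17.5; B: μ=8, E[X²]=74; C: μ=3.16667, E[X²]=23.2222; D: μ=3.95, E[X²]=16.432.
E[X] = 0.21·3.5 + 0.31·8 + 0.28·3.16667 + 0.2·3.95 = 4.89167.
E[X²] = 0.21·17.5 + 0.31·74 + 0.28·23.2222 + 0.2·16.432 = 36.4036.
Var(X) = E[X²] − (E[X])² = 36.4036 − 23.9284 = 12.4752.
SD(X) = √12.4752 = 3.53203.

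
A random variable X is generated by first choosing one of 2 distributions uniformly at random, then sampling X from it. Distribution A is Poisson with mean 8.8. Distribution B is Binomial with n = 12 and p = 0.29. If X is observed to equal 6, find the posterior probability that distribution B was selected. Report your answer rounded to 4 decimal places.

Likelihoods P(X=6 | ·): A: 0.0972237; B: 0.0704061.
Posterior ∝ prior × likelihood. Numerator for B: 0.5·0.0704061 = 0.035203.
Normalizing constant: 0.5·0.0972237 + 0.5·0.0704061 = 0.0838149.
P(B | observation) = 0.035203 / 0.0838149 = 0.420009.

0.4200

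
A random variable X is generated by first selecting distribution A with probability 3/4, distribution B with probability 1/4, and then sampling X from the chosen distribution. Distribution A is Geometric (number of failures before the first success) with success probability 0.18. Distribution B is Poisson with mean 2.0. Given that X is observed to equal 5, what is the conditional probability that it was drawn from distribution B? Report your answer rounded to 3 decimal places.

Likelihoods P(X=5 | ·): A: 0.0667332; B: 0.0360894.
Posterior ∝ prior × likelihood. Numerator for B: 0.25·0.0360894 = 0.00902235.
Normalizing constant: 0.75·0.0667332 + 0.25·0.0360894 = 0.0590722.
P(B | observation) = 0.00902235 / 0.0590722 = 0.152734.

0.153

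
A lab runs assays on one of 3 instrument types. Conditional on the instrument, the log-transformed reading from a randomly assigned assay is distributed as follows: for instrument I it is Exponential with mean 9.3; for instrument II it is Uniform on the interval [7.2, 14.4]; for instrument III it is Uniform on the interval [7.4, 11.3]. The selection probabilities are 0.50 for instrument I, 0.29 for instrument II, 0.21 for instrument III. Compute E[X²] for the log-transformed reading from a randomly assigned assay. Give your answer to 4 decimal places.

For each component E[X²] = Var + (mean)², giving I: 172.98; II: 120.96; III: 88.69.
Overall E[X²] = 0.5·172.98 + 0.29·120.96 + 0.21·88.69 = 140.193.

140.1933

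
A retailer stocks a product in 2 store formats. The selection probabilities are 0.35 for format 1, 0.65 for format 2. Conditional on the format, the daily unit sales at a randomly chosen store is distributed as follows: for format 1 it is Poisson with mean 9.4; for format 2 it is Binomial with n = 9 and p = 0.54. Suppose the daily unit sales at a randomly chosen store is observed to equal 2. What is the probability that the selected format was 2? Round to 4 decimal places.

Likelihoods P(X=2 | ·): 1: 0.00365475; 2: 0.0457504.
Posterior ∝ prior × likelihood. Numerator for 2: 0.65·0.0457504 = 0.0297378.
Normalizing constant: 0.35·0.00365475 + 0.65·0.0457504 = 0.0310169.
P(2 | observation) = 0.0297378 / 0.0310169 = 0.958759.

0.9588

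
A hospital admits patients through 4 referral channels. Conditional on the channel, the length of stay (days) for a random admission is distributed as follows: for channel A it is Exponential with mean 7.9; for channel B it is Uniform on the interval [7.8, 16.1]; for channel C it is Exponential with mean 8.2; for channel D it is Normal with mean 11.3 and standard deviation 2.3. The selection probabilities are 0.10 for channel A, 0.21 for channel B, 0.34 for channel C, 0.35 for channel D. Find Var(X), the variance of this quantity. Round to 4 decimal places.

35.0905

Per component, A: μ=7.9, E[X²]=124.82; B: μ=11.95, E[X²]=148.543; C: μ=8.2, E[X²]=134.48; D: μ=11.3, E[X²]=132.98.
E[X] = 0.1·7.9 + 0.21·11.95 + 0.34·8.2 + 0.35·11.3 = 10.0425.
E[X²] = 0.1·124.82 + 0.21·148.543 + 0.34·134.48 + 0.35·132.98 = 135.942.
Var(X) = E[X²] − (E[X])² = 135.942 − 100.852 = 35.0905.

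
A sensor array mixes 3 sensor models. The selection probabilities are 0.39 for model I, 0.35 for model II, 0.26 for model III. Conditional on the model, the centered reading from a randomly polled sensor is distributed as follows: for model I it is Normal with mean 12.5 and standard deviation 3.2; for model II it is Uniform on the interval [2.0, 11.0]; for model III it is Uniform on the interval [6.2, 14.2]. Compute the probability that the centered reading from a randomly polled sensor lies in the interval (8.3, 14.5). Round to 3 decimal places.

Conditional on each model, P(8.3 < X < 14.5): I: 0.639339; II: 0.3; III: 0.7375.
By total probability, P(8.3 < X < 14.5) = 0.39·0.639339 + 0.35·0.3 + 0.26·0.7375 = 0.546092.

0.546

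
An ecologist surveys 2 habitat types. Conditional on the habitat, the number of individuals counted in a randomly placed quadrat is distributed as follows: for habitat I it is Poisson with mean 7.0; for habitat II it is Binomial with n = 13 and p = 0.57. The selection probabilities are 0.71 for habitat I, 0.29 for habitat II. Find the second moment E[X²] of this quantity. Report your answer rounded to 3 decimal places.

56.607

For each component E[X²] = Var + (mean)², giving I: 56; II: 58.0944.
Overall E[X²] = 0.71·56 + 0.29·58.0944 = 56.6074.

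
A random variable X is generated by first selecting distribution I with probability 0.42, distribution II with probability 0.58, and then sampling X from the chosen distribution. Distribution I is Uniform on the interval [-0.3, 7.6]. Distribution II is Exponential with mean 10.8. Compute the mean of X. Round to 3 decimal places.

Component means — I: 3.65; II: 10.8.
E[X] = 0.42·3.65 + 0.58·10.8 = 7.797.

7.797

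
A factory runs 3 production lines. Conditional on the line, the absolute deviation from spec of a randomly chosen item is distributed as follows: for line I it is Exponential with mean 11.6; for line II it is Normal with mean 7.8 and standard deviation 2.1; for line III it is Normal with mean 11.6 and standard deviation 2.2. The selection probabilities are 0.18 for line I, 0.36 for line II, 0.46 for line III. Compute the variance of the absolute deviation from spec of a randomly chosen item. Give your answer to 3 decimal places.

Per component, I: μ=11.6, E[X²]=269.12; II: μ=7.8, E[X²]=65.25; III: μ=11.6, E[X²]=139.4.
E[X] = 0.18·11.6 + 0.36·7.8 + 0.46·11.6 = 10.232.
E[X²] = 0.18·269.12 + 0.36·65.25 + 0.46·139.4 = 136.056.
Var(X) = E[X²] − (E[X])² = 136.056 − 104.694 = 31.3618.

31.362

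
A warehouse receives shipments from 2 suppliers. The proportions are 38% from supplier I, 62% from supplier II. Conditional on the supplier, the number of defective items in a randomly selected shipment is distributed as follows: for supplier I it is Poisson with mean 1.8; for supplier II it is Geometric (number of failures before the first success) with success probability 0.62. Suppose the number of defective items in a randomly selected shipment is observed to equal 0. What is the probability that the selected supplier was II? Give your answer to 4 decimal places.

Likelihoods P(X=0 | ·): I: 0.165299; II: 0.62.
Posterior ∝ prior × likelihood. Numerator for II: 0.62·0.62 = 0.3844.
Normalizing constant: 0.38·0.165299 + 0.62·0.62 = 0.447214.
P(II | observation) = 0.3844 / 0.447214 = 0.859545.

0.8595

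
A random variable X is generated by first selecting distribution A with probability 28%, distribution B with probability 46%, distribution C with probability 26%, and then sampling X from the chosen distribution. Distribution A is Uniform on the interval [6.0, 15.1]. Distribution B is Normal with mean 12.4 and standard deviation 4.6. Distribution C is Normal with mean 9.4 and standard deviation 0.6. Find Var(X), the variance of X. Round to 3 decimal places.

13.373

Per component, A: μ=10.55, E[X²]=118.203; B: μ=12.4, E[X²]=174.92; C: μ=9.4, E[X²]=88.72.
E[X] = 0.28·10.55 + 0.46·12.4 + 0.26·9.4 = 11.102.
E[X²] = 0.28·118.203 + 0.46·174.92 + 0.26·88.72 = 136.627.
Var(X) = E[X²] − (E[X])² = 136.627 − 123.254 = 13.3729.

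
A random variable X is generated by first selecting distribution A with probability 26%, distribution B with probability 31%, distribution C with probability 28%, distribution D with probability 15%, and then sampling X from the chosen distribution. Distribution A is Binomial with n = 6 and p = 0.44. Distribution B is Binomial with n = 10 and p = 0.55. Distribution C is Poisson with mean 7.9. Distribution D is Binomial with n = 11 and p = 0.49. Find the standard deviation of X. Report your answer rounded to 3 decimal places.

2.740

Per component, A: μ=2.64, E[X²]=8.448; B: μ=5.5, E[X²]=32.725; C: μ=7.9, E[X²]=70.31; D: μ=5.39, E[X²]=31.801.
E[X] = 0.26·2.64 + 0.31·5.5 + 0.28·7.9 + 0.15·5.39 = 5.4119.
E[X²] = 0.26·8.448 + 0.31·32.725 + 0.28·70.31 + 0.15·31.801 = 36.7982.
Var(X) = E[X²] − (E[X])² = 36.7982 − 29.2887 = 7.50952.
SD(X) = √7.50952 = 2.74035.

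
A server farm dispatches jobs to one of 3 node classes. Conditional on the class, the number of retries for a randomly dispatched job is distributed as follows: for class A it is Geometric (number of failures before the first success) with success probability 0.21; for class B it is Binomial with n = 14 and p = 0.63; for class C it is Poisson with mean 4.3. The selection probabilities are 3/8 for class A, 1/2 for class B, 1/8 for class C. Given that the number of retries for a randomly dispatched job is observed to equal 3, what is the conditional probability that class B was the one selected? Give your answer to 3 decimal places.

0.013

Likelihoods P(X=3 | ·): A: 0.103538; B: 0.00161935; C: 0.179799.
Posterior ∝ prior × likelihood. Numerator for B: 0.5·0.00161935 = 0.000809677.
Normalizing constant: 0.375·0.103538 + 0.5·0.00161935 + 0.125·0.179799 = 0.0621114.
P(B | observation) = 0.000809677 / 0.0621114 = 0.0130359.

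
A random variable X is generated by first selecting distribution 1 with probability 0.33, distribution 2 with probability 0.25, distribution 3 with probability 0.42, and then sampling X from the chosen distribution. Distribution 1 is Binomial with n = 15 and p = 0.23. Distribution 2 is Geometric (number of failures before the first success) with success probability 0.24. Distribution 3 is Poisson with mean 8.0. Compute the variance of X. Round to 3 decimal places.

12.864

Per component, 1: μ=3.45, E[X²]=14.559; 2: μ=3.16667, E[X²]=23.2222; 3: μ=8, E[X²]=72.
E[X] = 0.33·3.45 + 0.25·3.16667 + 0.42·8 = 5.29017.
E[X²] = 0.33·14.559 + 0.25·23.2222 + 0.42·72 = 40.85.
Var(X) = E[X²] − (E[X])² = 40.85 − 27.9859 = 12.8642.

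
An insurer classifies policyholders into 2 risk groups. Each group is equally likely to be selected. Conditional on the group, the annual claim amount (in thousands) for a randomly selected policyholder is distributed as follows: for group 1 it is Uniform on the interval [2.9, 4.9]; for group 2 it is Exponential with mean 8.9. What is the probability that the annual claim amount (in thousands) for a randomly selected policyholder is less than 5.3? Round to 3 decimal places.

0.724

Conditional on each group, P(X < 5.3): 1: 1; 2: 0.448716.
By total probability, P(X < 5.3) = 0.5·1 + 0.5·0.448716 = 0.724358.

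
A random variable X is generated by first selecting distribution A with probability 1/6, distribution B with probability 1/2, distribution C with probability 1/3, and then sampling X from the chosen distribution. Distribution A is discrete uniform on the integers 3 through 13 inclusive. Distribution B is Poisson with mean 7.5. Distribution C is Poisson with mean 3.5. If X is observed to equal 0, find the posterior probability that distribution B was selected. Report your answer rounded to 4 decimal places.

Likelihoods P(X=0 | ·): A: 0; B: 0.000553084; C: 0.0301974.
Posterior ∝ prior × likelihood. Numerator for B: 0.5·0.000553084 = 0.000276542.
Normalizing constant: 0.166667·0 + 0.5·0.000553084 + 0.333333·0.0301974 = 0.0103423.
P(B | observation) = 0.000276542 / 0.0103423 = 0.0267388.

0.0267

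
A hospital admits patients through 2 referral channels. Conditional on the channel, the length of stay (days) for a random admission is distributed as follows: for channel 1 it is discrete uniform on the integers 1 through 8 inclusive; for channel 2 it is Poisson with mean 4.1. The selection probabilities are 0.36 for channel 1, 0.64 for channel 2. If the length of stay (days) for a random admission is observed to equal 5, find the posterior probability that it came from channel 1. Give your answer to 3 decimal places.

0.305

Likelihoods P(X=5 | ·): 1: 0.125; 2: 0.160004.
Posterior ∝ prior × likelihood. Numerator for 1: 0.36·0.125 = 0.045.
Normalizing constant: 0.36·0.125 + 0.64·0.160004 = 0.147403.
P(1 | observation) = 0.045 / 0.147403 = 0.305287.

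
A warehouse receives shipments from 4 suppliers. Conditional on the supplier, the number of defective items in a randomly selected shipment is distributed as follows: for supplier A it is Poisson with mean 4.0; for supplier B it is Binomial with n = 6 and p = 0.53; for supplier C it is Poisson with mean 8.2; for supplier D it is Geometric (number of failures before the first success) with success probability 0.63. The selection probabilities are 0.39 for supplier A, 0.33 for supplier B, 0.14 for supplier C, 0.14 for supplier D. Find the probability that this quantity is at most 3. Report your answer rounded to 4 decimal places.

0.5091

Conditional on each supplier, P(X ≤ 3): A: 0.43347; B: 0.598453; C: 0.0369999; D: 0.981258.
By total probability, P(X ≤ 3) = 0.39·0.43347 + 0.33·0.598453 + 0.14·0.0369999 + 0.14·0.981258 = 0.509099.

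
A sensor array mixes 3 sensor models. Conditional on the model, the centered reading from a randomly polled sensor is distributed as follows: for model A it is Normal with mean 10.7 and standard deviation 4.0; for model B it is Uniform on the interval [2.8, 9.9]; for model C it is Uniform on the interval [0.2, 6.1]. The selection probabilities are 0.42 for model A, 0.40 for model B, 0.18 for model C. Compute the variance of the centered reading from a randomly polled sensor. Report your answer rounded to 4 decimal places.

Per component, A: μ=10.7, E[X²]=130.49; B: μ=6.35, E[X²]=44.5233; C: μ=3.15, E[X²]=12.8233.
E[X] = 0.42·10.7 + 0.4·6.35 + 0.18·3.15 = 7.601.
E[X²] = 0.42·130.49 + 0.4·44.5233 + 0.18·12.8233 = 74.9233.
Var(X) = E[X²] − (E[X])² = 74.9233 − 57.7752 = 17.1481.

17.1481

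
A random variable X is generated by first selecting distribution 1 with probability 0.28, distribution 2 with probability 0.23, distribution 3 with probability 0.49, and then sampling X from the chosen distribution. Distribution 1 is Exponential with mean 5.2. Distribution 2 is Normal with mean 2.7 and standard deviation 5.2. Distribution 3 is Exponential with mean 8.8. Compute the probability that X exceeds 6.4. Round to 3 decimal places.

0.373

Conditional on each component, P(X > 6.4): 1: 0.292068; 2: 0.238375; 3: 0.483225.
By total probability, P(X > 6.4) = 0.28·0.292068 + 0.23·0.238375 + 0.49·0.483225 = 0.373386.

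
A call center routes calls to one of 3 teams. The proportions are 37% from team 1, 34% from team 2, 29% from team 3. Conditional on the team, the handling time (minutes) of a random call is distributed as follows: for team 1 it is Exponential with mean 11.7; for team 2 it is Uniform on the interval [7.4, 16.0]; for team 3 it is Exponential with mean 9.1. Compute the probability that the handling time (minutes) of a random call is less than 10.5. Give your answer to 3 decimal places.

Conditional on each team, P(X < 10.5): 1: 0.592387; 2: 0.360465; 3: 0.684579.
By total probability, P(X < 10.5) = 0.37·0.592387 + 0.34·0.360465 + 0.29·0.684579 = 0.540269.

0.540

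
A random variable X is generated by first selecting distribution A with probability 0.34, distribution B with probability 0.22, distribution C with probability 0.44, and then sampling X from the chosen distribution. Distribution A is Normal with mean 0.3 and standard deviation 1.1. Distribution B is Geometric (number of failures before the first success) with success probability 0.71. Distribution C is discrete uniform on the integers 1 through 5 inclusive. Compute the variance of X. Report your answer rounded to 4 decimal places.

Per component, A: μ=0.3, E[X²]=1.3; B: μ=0.408451, E[X²]=0.742115; C: μ=3, E[X²]=11.
E[X] = 0.34·0.3 + 0.22·0.408451 + 0.44·3 = 1.51186.
E[X²] = 0.34·1.3 + 0.22·0.742115 + 0.44·11 = 5.44527.
Var(X) = E[X²] − (E[X])² = 5.44527 − 2.28572 = 3.15955.

3.1595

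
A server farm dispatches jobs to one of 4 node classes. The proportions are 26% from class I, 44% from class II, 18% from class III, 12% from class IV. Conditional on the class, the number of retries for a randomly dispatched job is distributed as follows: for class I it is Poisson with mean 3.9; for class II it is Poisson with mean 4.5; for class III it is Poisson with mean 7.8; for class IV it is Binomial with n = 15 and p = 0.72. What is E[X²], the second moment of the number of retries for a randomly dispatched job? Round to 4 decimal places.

42.5735

For each component E[X²] = Var + (mean)², giving I: 19.11; II: 24.75; III: 68.64; IV: 119.664.
Overall E[X²] = 0.26·19.11 + 0.44·24.75 + 0.18·68.64 + 0.12·119.664 = 42.5735.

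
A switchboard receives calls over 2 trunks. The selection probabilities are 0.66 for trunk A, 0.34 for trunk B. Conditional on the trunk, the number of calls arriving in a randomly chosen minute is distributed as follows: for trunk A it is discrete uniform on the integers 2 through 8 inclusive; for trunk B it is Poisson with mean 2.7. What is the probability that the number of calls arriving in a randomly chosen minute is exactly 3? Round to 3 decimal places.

0.169

Conditional on each trunk, P(X = 3): A: 0.142857; B: 0.220468.
By total probability, P(X = 3) = 0.66·0.142857 + 0.34·0.220468 = 0.169245.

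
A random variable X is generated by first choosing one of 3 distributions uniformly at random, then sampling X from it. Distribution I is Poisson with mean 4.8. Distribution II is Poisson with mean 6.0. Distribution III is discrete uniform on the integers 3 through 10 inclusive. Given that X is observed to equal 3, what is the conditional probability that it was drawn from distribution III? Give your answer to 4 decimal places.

Likelihoods P(X=3 | ·): I: 0.151691; II: 0.0892351; III: 0.125.
Posterior ∝ prior × likelihood. Numerator for III: 0.333333·0.125 = 0.0416667.
Normalizing constant: 0.333333·0.151691 + 0.333333·0.0892351 + 0.333333·0.125 = 0.121975.
P(III | observation) = 0.0416667 / 0.121975 = 0.341599.

0.3416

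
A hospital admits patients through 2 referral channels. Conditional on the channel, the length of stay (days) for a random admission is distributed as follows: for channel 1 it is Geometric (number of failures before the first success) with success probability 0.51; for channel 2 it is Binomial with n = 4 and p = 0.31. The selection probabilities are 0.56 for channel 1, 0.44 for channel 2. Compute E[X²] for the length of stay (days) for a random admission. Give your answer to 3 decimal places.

2.625

For each component E[X²] = Var + (mean)², giving 1: 2.807; 2: 2.3932.
Overall E[X²] = 0.56·2.807 + 0.44·2.3932 = 2.62493.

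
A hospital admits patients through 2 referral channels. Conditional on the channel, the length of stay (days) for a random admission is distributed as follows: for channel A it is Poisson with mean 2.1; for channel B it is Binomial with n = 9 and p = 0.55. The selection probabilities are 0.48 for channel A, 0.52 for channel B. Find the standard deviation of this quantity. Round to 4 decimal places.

Per component, A: μ=2.1, E[X²]=6.51; B: μ=4.95, E[X²]=26.73.
E[X] = 0.48·2.1 + 0.52·4.95 = 3.582.
E[X²] = 0.48·6.51 + 0.52·26.73 = 17.0244.
Var(X) = E[X²] − (E[X])² = 17.0244 − 12.8307 = 4.19368.
SD(X) = √4.19368 = 2.04785.

2.0478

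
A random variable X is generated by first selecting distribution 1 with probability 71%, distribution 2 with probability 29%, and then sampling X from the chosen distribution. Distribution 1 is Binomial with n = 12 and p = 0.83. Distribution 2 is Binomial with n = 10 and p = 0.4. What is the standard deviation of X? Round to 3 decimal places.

Per component, 1: μ=9.96, E[X²]=100.895; 2: μ=4, E[X²]=18.4.
E[X] = 0.71·9.96 + 0.29·4 = 8.2316.
E[X²] = 0.71·100.895 + 0.29·18.4 = 76.9713.
Var(X) = E[X²] − (E[X])² = 76.9713 − 67.7592 = 9.21207.
SD(X) = √9.21207 = 3.03514.

3.035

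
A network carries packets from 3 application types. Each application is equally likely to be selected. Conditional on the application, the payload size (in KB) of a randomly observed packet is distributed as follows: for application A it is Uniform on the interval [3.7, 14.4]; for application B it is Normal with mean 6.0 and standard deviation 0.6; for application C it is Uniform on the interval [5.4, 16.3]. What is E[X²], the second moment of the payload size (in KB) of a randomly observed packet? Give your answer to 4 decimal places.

85.1422

For each component E[X²] = Var + (mean)², giving A: 91.4433; B: 36.36; C: 127.623.
Overall E[X²] = 0.333333·91.4433 + 0.333333·36.36 + 0.333333·127.623 = 85.1422.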